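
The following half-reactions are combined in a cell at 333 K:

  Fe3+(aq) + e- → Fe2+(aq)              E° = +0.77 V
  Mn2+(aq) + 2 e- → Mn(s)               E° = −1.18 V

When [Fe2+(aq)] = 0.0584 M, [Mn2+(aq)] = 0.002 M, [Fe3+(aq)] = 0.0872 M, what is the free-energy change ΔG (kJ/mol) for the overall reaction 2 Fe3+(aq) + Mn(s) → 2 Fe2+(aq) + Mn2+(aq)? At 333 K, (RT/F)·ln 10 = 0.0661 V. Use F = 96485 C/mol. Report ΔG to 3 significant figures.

−396 kJ/mol

E°cell = +0.77 − (−1.18) = +1.95 V; the balanced reaction transfers n = 2 electrons.
The reaction quotient is ([Fe2+(aq)]^2·[Mn2+(aq)]) / [Fe3+(aq)]^2 = 0.000897; by Nernst, E = +1.95 − (0.0661/2)(−3.047) = +2.0507 V.
Finally ΔG = −nFE = −(2)(96485 C/mol)(+2.0507 V) = −396 kJ/mol.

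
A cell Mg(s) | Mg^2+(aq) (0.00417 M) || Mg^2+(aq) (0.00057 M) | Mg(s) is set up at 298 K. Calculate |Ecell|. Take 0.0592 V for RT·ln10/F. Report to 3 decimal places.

For a concentration cell E°cell = 0, since both electrodes use the same couple.
The compartment with the higher Mg^2+(aq) concentration (0.00417 M) acts as the cathode; ions are reduced there and produced at the dilute (0.00057 M) anode.
With n = 2, Ecell = −(0.0592/2)·log([dilute]/[conc]) = −(0.0592/2)·log(0.00057/0.00417) = +0.026 V.

0.026 V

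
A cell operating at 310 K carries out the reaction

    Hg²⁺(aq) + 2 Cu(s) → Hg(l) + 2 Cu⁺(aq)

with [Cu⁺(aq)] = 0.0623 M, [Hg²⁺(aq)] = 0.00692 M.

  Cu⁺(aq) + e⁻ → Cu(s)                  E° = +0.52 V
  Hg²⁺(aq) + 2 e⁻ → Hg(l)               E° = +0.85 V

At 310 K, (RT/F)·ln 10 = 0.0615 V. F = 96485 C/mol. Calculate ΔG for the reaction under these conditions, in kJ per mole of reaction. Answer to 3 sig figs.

−65.2 kJ/mol

The standard cell potential is +0.85 − (+0.52) = +0.33 V, with n = 2 electrons in the balanced equation.
The reaction quotient is [Cu⁺(aq)]^2 / [Hg²⁺(aq)] = 0.561; by Nernst, E = +0.33 − (0.0615/2)(−0.251) = +0.3377 V.
Then ΔG = −nFE = −2 × 96485 × +0.3377 J/mol = −65.2 kJ/mol.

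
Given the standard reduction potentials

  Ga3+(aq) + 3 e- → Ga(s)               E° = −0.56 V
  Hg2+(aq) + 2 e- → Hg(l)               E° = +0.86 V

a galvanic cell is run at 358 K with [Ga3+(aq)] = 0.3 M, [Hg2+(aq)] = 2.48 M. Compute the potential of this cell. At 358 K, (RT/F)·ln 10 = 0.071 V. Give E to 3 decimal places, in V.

The Hg²⁺/Hg couple has the more positive E°, so it is the cathode; Ga³⁺/Ga is the anode.
E°cell = E°cat − E°an = +0.86 − (−0.56) = +1.42 V; n = 6.
Balancing gives 3 Hg2+(aq) + 2 Ga(s) → 3 Hg(l) + 2 Ga3+(aq); hence Q = [Ga3+(aq)]^2 / [Hg2+(aq)]^3 = 0.0059 (log Q = −2.229).
By the Nernst equation, E = +1.42 − (0.071/6)·(−2.229) = +1.446 V.

+1.446 V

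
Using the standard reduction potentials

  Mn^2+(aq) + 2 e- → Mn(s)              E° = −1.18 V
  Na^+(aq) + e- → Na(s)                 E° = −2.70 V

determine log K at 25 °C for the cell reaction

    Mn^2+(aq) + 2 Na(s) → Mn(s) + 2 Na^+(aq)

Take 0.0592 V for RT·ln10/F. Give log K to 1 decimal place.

log K = 51.4

The Mn²⁺/Mn couple is reduced (cathode); E°cell = −1.18 − (−2.70) = +1.52 V with n = 2.
At equilibrium E = 0, so log K = nE°cell / 0.0592 = (2)(+1.52) / 0.0592 = 51.4.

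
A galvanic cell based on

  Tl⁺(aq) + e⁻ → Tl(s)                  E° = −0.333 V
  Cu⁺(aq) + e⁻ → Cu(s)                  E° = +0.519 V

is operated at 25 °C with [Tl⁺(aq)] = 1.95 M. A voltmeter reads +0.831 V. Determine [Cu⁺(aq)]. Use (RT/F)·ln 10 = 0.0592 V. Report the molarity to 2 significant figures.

0.86 M

The Cu⁺/Cu couple has the larger reduction potential, so it is the cathode: E°cell = +0.519 − (−0.333) = +0.852 V and n = 1.
Since E = E° − (0.0592/n)·log Q, log Q = n(E° − E)/0.0592 = 0.355.
Balancing electrons gives Cu⁺(aq) + Tl(s) → Cu(s) + Tl⁺(aq); thus Q = [Tl⁺(aq)] / [Cu⁺(aq)].
Substituting the known concentrations and solving, log [Cu⁺(aq)] = −0.065 and [Cu⁺(aq)] = 0.86 M.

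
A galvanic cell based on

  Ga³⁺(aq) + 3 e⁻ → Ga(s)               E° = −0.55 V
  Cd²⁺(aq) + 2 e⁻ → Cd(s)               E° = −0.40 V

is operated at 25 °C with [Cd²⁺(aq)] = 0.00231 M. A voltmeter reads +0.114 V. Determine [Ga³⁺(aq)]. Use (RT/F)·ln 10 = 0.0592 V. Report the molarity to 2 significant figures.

0.0074 M

Cd²⁺/Cd is the cathode (higher E°); E°cell = −0.40 − (−0.55) = +0.15 V with n = 6.
Rearranging E = E° − (0.0592/n)·log Q gives log Q = 6(+0.15 − (+0.114))/0.0592 = 3.649.
For 3 Cd²⁺(aq) + 2 Ga(s) → 3 Cd(s) + 2 Ga³⁺(aq), the reaction quotient is Q = [Ga³⁺(aq)]^2 / [Cd²⁺(aq)]^3.
Substituting the known concentrations and solving, log [Ga³⁺(aq)] = −2.130 and [Ga³⁺(aq)] = 0.0074 M.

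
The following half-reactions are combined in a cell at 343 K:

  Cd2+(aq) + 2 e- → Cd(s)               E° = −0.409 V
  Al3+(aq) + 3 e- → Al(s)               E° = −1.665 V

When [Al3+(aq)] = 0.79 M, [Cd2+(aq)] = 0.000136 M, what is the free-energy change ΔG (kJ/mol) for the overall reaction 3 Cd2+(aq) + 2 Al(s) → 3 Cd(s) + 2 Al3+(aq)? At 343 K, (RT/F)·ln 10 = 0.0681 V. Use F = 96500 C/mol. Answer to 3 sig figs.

−652 kJ/mol

With Cd²⁺/Cd reduced at the cathode, E°cell = −0.409 − (−1.665) = +1.256 V and n = 6.
Q = [Al3+(aq)]^2 / [Cd2+(aq)]^3 = 2.48×10^11, so log Q = 11.395 and E = +1.256 − (0.0681/6)(11.395) = +1.1267 V.
Finally ΔG = −nFE = −(6)(96500 C/mol)(+1.1267 V) = −652 kJ/mol.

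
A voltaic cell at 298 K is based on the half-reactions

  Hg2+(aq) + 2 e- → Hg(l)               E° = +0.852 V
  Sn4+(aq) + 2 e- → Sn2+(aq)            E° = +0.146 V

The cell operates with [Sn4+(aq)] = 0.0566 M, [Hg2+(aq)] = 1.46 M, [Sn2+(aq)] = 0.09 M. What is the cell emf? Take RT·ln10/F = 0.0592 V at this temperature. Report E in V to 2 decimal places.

The Hg²⁺/Hg couple has the more positive E°, so it is the cathode; Sn⁴⁺/Sn²⁺ is the anode.
E°cell = +0.852 − (+0.146) = +0.706 V, with n = 2 electrons transferred.
For the overall reaction Hg2+(aq) + Sn2+(aq) → Hg(l) + Sn4+(aq), Q = [Sn4+(aq)] / ([Hg2+(aq)]·[Sn2+(aq)]) = 0.431, giving log Q = −0.366.
By the Nernst equation, E = +0.706 − (0.0592/2)·(−0.366) = +0.72 V.

+0.72 V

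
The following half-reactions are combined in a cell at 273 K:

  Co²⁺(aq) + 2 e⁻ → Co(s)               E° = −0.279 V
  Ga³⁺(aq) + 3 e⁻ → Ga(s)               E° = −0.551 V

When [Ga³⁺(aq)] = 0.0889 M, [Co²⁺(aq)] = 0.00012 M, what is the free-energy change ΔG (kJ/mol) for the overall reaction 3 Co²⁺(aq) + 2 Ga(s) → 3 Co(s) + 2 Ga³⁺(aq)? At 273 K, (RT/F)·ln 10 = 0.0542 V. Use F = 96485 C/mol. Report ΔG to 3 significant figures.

−107 kJ/mol

The standard cell potential is −0.279 − (−0.551) = +0.272 V, with n = 6 electrons in the balanced equation.
The reaction quotient is [Ga³⁺(aq)]^2 / [Co²⁺(aq)]^3 = 4.57×10^9; by Nernst, E = +0.272 − (0.0542/6)(9.660) = +0.1847 V.
Then ΔG = −nFE = −6 × 96485 × +0.1847 J/mol = −107 kJ/mol.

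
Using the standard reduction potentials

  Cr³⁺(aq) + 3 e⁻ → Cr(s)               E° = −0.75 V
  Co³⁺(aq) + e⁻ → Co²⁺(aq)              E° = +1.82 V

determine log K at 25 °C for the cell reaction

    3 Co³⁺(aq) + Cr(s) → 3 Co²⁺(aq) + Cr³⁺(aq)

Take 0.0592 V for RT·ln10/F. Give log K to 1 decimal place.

log K = 130.2

The Co³⁺/Co²⁺ couple is reduced (cathode); E°cell = +1.82 − (−0.75) = +2.57 V with n = 3.
At equilibrium E = 0, so log K = nE°cell / 0.0592 = (3)(+2.57) / 0.0592 = 130.2.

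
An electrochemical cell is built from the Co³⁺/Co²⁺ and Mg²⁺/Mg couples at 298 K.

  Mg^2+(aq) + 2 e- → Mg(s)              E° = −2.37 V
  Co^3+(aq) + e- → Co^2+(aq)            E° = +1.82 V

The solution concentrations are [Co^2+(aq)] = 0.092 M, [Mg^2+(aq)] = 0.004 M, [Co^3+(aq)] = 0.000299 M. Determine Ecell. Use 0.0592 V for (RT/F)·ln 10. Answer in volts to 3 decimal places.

Since E°(Co³⁺/Co²⁺) > E°(Mg²⁺/Mg), Co³⁺/Co²⁺ serves as the cathode.
E°cell = +1.82 − (−2.37) = +4.19 V, with n = 2 electrons transferred.
The balanced reaction is 2 Co^3+(aq) + Mg(s) → 2 Co^2+(aq) + Mg^2+(aq), so Q = ([Co^2+(aq)]^2·[Mg^2+(aq)]) / [Co^3+(aq)]^2 = 379 and log Q = 2.578.
E = E° − (0.0592/n)·log Q = +4.19 − (0.0592/2)(2.578) = +4.114 V.

+4.114 V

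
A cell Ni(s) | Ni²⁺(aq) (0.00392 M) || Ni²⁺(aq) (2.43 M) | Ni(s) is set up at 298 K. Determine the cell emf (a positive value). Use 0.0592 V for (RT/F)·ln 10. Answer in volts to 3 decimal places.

For a concentration cell E°cell = 0, since both electrodes use the same couple.
The compartment with the higher Ni²⁺(aq) concentration (2.43 M) acts as the cathode; ions are reduced there and produced at the dilute (0.00392 M) anode.
With n = 2, Ecell = −(0.0592/2)·log([dilute]/[conc]) = −(0.0592/2)·log(0.00392/2.43) = +0.083 V.

0.083 V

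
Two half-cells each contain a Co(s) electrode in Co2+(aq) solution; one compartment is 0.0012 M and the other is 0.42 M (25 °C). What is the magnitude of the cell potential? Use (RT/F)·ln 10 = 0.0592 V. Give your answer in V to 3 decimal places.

0.075 V

For a concentration cell E°cell = 0, since both electrodes use the same couple.
The compartment with the higher Co2+(aq) concentration (0.42 M) acts as the cathode; ions are reduced there and produced at the dilute (0.0012 M) anode.
With n = 2, Ecell = −(0.0592/2)·log([dilute]/[conc]) = −(0.0592/2)·log(0.0012/0.42) = +0.075 V.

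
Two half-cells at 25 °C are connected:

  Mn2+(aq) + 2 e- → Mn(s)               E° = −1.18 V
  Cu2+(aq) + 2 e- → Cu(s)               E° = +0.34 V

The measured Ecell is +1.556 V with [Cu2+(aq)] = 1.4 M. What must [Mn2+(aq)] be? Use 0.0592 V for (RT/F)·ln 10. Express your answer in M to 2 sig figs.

0.085 M

Cu²⁺/Cu is the cathode (higher E°); E°cell = +0.34 − (−1.18) = +1.52 V with n = 2.
From the Nernst equation, log Q = n(E° − E)/0.0592 = 2·(+1.52 − (+1.556))/0.0592 = −1.216.
For Cu2+(aq) + Mn(s) → Cu(s) + Mn2+(aq), the reaction quotient is Q = [Mn2+(aq)] / [Cu2+(aq)].
Isolating [Mn2+(aq)] in Q = 10^{−1.216} yields log [Mn2+(aq)] = −1.070, i.e. 0.085 M.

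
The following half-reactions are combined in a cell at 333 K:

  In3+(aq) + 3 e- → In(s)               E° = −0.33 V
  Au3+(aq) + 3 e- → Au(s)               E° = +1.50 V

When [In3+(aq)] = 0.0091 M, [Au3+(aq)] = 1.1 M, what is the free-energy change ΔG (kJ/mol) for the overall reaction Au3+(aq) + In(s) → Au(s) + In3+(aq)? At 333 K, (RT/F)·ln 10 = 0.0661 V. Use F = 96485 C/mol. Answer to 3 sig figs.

−543 kJ/mol

With Au³⁺/Au reduced at the cathode, E°cell = +1.50 − (−0.33) = +1.83 V and n = 3.
Here Q = [In3+(aq)] / [Au3+(aq)] = 0.00827 (log Q = −2.082), giving E = +1.83 − (0.0661/3)·(−2.082) = +1.8759 V.
Finally ΔG = −nFE = −(3)(96485 C/mol)(+1.8759 V) = −543 kJ/mol.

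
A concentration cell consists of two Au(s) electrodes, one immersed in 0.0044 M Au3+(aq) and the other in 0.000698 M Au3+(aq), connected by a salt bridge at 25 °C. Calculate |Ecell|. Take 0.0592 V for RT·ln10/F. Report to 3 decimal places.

For a concentration cell E°cell = 0, since both electrodes use the same couple.
The compartment with the higher Au3+(aq) concentration (0.0044 M) acts as the cathode; ions are reduced there and produced at the dilute (0.000698 M) anode.
With n = 3, Ecell = −(0.0592/3)·log([dilute]/[conc]) = −(0.0592/3)·log(0.000698/0.0044) = +0.016 V.

0.016 V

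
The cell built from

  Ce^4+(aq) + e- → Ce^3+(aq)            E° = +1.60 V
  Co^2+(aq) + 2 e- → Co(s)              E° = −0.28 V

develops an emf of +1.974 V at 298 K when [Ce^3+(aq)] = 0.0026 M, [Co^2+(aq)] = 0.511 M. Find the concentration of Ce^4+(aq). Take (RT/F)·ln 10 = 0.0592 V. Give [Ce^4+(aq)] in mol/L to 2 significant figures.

With Ce⁴⁺/Ce³⁺ at the cathode and Co²⁺/Co at the anode, E°cell = +1.60 − (−0.28) = +1.88 V (n = 2).
From the Nernst equation, log Q = n(E° − E)/0.0592 = 2·(+1.88 − (+1.974))/0.0592 = −3.176.
The balanced reaction is 2 Ce^4+(aq) + Co(s) → 2 Ce^3+(aq) + Co^2+(aq), so Q = ([Ce^3+(aq)]^2·[Co^2+(aq)]) / [Ce^4+(aq)]^2.
Solving for the unknown gives log [Ce^4+(aq)] = −1.143, so [Ce^4+(aq)] ≈ 0.072 M.

0.072 M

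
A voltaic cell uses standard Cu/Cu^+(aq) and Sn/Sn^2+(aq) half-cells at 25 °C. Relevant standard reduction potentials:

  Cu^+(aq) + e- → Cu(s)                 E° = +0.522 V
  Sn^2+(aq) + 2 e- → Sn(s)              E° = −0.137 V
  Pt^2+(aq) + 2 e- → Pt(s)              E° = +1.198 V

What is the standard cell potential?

Of the two couples in this cell, the one with the more positive reduction potential is reduced at the cathode: here that is Cu⁺/Cu (+0.522 V); Sn²⁺/Sn (−0.137 V) is the anode.
E°cell = E°(cathode) − E°(anode) = +0.522 − (−0.137) = +0.659 V.

+0.659 V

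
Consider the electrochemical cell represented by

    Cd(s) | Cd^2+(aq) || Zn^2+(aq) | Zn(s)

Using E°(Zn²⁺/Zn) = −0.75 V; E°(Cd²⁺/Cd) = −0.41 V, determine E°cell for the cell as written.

−0.34 V

By convention the left-hand electrode in cell notation is the anode (oxidation) and the right-hand electrode is the cathode (reduction).
E°cell = E°(right) − E°(left) = −0.75 − (−0.41) = −0.34 V.
The negative sign shows that, as written, the cell would require an external voltage to drive the reaction.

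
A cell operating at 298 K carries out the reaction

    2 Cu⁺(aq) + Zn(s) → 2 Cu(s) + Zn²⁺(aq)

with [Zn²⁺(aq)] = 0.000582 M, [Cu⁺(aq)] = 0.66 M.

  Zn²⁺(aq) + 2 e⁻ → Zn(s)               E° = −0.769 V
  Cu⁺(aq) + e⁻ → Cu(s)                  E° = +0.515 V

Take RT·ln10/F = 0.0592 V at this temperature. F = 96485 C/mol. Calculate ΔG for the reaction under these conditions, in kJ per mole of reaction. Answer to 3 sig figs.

−264 kJ/mol

E°cell = +0.515 − (−0.769) = +1.284 V; the balanced reaction transfers n = 2 electrons.
Here Q = [Zn²⁺(aq)] / [Cu⁺(aq)]^2 = 0.00134 (log Q = −2.874), giving E = +1.284 − (0.0592/2)·(−2.874) = +1.3691 V.
Finally ΔG = −nFE = −(2)(96485 C/mol)(+1.3691 V) = −264 kJ/mol.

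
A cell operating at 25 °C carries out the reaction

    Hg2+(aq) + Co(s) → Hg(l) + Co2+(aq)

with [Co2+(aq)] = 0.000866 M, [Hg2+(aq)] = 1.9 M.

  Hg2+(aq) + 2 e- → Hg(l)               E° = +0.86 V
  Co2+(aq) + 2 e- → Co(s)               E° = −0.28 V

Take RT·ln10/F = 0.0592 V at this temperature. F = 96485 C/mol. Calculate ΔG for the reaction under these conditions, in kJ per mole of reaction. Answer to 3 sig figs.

The standard cell potential is +0.86 − (−0.28) = +1.14 V, with n = 2 electrons in the balanced equation.
Here Q = [Co2+(aq)] / [Hg2+(aq)] = 0.000456 (log Q = −3.341), giving E = +1.14 − (0.0592/2)·(−3.341) = +1.2389 V.
ΔG = −nFE = −(2)(96485)(+1.2389) J/mol = −239 kJ/mol.

−239 kJ/mol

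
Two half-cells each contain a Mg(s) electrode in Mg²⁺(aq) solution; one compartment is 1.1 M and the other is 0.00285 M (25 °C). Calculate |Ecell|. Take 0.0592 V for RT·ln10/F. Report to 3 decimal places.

0.077 V

For a concentration cell E°cell = 0, since both electrodes use the same couple.
The compartment with the higher Mg²⁺(aq) concentration (1.1 M) acts as the cathode; ions are reduced there and produced at the dilute (0.00285 M) anode.
With n = 2, Ecell = −(0.0592/2)·log([dilute]/[conc]) = −(0.0592/2)·log(0.00285/1.1) = +0.077 V.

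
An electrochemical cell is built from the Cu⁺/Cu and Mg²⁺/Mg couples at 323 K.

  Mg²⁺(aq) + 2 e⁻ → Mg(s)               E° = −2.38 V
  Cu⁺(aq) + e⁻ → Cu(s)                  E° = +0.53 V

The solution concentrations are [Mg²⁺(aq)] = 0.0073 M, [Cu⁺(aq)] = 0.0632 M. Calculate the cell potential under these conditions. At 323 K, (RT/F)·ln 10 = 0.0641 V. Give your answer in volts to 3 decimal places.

+2.902 V

Cu⁺/Cu is reduced (cathode, E° = +0.53 V) and Mg²⁺/Mg is oxidized (anode).
E°cell = +0.53 − (−2.38) = +2.91 V, with n = 2 electrons transferred.
For the overall reaction 2 Cu⁺(aq) + Mg(s) → 2 Cu(s) + Mg²⁺(aq), Q = [Mg²⁺(aq)] / [Cu⁺(aq)]^2 = 1.83, giving log Q = 0.262.
By the Nernst equation, E = +2.91 − (0.0641/2)·(0.262) = +2.902 V.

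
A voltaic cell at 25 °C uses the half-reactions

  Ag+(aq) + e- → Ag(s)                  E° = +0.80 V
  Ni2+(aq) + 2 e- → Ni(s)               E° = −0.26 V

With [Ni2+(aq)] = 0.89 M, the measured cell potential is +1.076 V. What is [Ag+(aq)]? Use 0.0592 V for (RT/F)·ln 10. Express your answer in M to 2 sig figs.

The Ag⁺/Ag couple has the larger reduction potential, so it is the cathode: E°cell = +0.80 − (−0.26) = +1.06 V and n = 2.
Rearranging E = E° − (0.0592/n)·log Q gives log Q = 2(+1.06 − (+1.076))/0.0592 = −0.541.
Balancing electrons gives 2 Ag+(aq) + Ni(s) → 2 Ag(s) + Ni2+(aq); thus Q = [Ni2+(aq)] / [Ag+(aq)]^2.
Solving for the unknown gives log [Ag+(aq)] = 0.245, so [Ag+(aq)] ≈ 1.8 M.

1.8 M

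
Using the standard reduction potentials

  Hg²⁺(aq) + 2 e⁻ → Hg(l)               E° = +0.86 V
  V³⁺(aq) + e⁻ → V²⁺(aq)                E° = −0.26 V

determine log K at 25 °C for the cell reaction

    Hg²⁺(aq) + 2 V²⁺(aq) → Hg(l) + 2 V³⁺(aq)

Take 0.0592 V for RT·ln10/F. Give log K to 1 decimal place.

The Hg²⁺/Hg couple is reduced (cathode); E°cell = +0.86 − (−0.26) = +1.12 V with n = 2.
At equilibrium E = 0, so log K = nE°cell / 0.0592 = (2)(+1.12) / 0.0592 = 37.8.

log K = 37.8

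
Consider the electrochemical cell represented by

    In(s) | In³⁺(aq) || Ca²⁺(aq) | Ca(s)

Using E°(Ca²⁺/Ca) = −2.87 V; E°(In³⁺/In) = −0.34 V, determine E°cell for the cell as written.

By convention the left-hand electrode in cell notation is the anode (oxidation) and the right-hand electrode is the cathode (reduction).
E°cell = E°(right) − E°(left) = −2.87 − (−0.34) = −2.53 V.
The negative sign shows that, as written, the cell would require an external voltage to drive the reaction.

−2.53 V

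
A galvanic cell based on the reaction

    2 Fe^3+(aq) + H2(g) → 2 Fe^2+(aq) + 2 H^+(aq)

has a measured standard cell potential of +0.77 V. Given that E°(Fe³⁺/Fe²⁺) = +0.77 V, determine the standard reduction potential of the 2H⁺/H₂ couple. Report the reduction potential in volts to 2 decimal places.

+0.00 V

In the reaction as written the Fe³⁺/Fe²⁺ couple is reduced (cathode) and 2H⁺/H₂ is oxidized (anode), so E°cell = E°(Fe³⁺/Fe²⁺) − E°(2H⁺/H₂).
E°(2H⁺/H₂) = E°(cathode) − E°cell = +0.77 − (+0.77) = +0.00 V.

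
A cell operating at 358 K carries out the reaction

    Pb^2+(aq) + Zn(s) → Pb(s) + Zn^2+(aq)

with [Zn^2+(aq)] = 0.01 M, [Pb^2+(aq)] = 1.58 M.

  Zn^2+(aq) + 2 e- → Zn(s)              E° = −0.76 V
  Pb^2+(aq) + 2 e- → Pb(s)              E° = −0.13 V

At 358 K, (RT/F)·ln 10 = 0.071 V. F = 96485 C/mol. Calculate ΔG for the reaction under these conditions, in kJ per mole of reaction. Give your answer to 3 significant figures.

With Pb²⁺/Pb reduced at the cathode, E°cell = −0.13 − (−0.76) = +0.63 V and n = 2.
Here Q = [Zn^2+(aq)] / [Pb^2+(aq)] = 0.00633 (log Q = −2.199), giving E = +0.63 − (0.071/2)·(−2.199) = +0.7081 V.
ΔG = −nFE = −(2)(96485)(+0.7081) J/mol = −137 kJ/mol.

−137 kJ/mol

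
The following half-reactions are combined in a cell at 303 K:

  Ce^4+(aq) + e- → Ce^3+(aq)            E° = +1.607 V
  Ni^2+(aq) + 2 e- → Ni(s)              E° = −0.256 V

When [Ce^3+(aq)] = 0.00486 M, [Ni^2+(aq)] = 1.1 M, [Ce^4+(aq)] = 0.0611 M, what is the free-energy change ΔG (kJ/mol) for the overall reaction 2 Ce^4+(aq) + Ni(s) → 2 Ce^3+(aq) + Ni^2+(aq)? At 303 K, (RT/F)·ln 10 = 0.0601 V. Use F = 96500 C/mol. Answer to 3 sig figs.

With Ce⁴⁺/Ce³⁺ reduced at the cathode, E°cell = +1.607 − (−0.256) = +1.863 V and n = 2.
The reaction quotient is ([Ce^3+(aq)]^2·[Ni^2+(aq)]) / [Ce^4+(aq)]^2 = 0.00696; by Nernst, E = +1.863 − (0.0601/2)(−2.157) = +1.9278 V.
Finally ΔG = −nFE = −(2)(96500 C/mol)(+1.9278 V) = −372 kJ/mol.

−372 kJ/mol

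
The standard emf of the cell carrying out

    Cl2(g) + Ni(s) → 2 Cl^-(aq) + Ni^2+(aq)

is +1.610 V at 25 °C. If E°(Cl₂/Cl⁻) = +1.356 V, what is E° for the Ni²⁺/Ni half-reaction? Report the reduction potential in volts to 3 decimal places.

−0.254 V

In the reaction as written the Cl₂/Cl⁻ couple is reduced (cathode) and Ni²⁺/Ni is oxidized (anode), so E°cell = E°(Cl₂/Cl⁻) − E°(Ni²⁺/Ni).
E°(Ni²⁺/Ni) = E°(cathode) − E°cell = +1.356 − (+1.610) = −0.254 V.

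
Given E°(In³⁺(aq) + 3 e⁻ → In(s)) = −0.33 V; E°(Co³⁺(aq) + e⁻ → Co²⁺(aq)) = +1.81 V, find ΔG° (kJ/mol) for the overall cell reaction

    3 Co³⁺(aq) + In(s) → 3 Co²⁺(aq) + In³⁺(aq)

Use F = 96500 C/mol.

−620 kJ/mol

In the reaction as written Co³⁺(aq) is reduced, so the Co³⁺/Co²⁺ couple is the cathode and In³⁺/In is the anode.
E°cell = +1.81 − (−0.33) = +2.14 V; balancing electrons gives n = 3.
ΔG° = −nFE°cell = −(3)(96500)(+2.14) J/mol = −620 kJ/mol.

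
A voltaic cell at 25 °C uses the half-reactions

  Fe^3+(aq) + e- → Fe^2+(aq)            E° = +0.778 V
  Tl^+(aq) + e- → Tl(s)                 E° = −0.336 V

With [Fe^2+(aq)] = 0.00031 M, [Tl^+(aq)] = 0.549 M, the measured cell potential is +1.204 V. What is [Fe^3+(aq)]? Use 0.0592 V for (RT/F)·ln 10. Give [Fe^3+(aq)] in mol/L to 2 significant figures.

With Fe³⁺/Fe²⁺ at the cathode and Tl⁺/Tl at the anode, E°cell = +0.778 − (−0.336) = +1.114 V (n = 1).
From the Nernst equation, log Q = n(E° − E)/0.0592 = 1·(+1.114 − (+1.204))/0.0592 = −1.520.
For Fe^3+(aq) + Tl(s) → Fe^2+(aq) + Tl^+(aq), the reaction quotient is Q = ([Fe^2+(aq)]·[Tl^+(aq)]) / [Fe^3+(aq)].
Isolating [Fe^3+(aq)] in Q = 10^{−1.520} yields log [Fe^3+(aq)] = −2.249, i.e. 0.0056 M.

0.0056 M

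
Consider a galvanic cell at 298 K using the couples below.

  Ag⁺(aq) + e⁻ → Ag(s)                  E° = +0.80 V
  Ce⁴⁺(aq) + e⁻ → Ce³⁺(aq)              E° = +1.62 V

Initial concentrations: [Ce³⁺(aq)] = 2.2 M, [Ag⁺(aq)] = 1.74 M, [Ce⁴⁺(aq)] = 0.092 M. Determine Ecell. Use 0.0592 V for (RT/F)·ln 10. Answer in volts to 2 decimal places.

+0.72 V

Since E°(Ce⁴⁺/Ce³⁺) > E°(Ag⁺/Ag), Ce⁴⁺/Ce³⁺ serves as the cathode.
E°cell = E°cat − E°an = +1.62 − (+0.80) = +0.82 V; n = 1.
For the overall reaction Ce⁴⁺(aq) + Ag(s) → Ce³⁺(aq) + Ag⁺(aq), Q = ([Ce³⁺(aq)]·[Ag⁺(aq)]) / [Ce⁴⁺(aq)] = 41.6, giving log Q = 1.619.
E = E° − (0.0592/n)·log Q = +0.82 − (0.0592/1)(1.619) = +0.72 V.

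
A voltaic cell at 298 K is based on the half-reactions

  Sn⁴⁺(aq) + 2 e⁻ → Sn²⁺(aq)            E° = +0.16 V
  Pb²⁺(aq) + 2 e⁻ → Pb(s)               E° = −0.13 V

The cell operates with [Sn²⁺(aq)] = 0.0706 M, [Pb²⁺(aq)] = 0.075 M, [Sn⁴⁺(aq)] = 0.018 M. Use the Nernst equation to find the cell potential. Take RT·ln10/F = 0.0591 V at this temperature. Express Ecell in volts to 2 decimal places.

+0.31 V

Sn⁴⁺/Sn²⁺ is reduced (cathode, E° = +0.16 V) and Pb²⁺/Pb is oxidized (anode).
E°cell = E°cat − E°an = +0.16 − (−0.13) = +0.29 V; n = 2.
The balanced reaction is Sn⁴⁺(aq) + Pb(s) → Sn²⁺(aq) + Pb²⁺(aq), so Q = ([Sn²⁺(aq)]·[Pb²⁺(aq)]) / [Sn⁴⁺(aq)] = 0.294 and log Q = −0.531.
Applying E = E° − (RT ln10/nF)·log Q gives +0.29 − (0.0591/2)(−0.531) = +0.31 V.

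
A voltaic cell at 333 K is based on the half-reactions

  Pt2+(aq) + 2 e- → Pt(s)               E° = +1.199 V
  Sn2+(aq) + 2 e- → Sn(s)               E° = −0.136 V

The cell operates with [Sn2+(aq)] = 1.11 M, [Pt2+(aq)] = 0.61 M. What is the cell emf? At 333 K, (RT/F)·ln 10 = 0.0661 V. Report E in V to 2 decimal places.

Pt²⁺/Pt is reduced (cathode, E° = +1.199 V) and Sn²⁺/Sn is oxidized (anode).
The standard potential is +1.199 − (−0.136) = +1.335 V and the balanced reaction transfers n = 2 electrons.
For the overall reaction Pt2+(aq) + Sn(s) → Pt(s) + Sn2+(aq), Q = [Sn2+(aq)] / [Pt2+(aq)] = 1.82, giving log Q = 0.260.
E = E° − (0.0661/n)·log Q = +1.335 − (0.0661/2)(0.260) = +1.33 V.

+1.33 V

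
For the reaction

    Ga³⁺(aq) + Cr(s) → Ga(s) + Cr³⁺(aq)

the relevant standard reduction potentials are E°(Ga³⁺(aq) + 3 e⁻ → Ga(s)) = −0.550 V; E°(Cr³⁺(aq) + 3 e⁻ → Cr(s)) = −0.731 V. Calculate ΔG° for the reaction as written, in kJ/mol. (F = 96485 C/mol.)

−52.4 kJ/mol

In the reaction as written Ga³⁺(aq) is reduced, so the Ga³⁺/Ga couple is the cathode and Cr³⁺/Cr is the anode.
E°cell = −0.550 − (−0.731) = +0.181 V; balancing electrons gives n = 3.
ΔG° = −nFE°cell = −(3)(96485)(+0.181) J/mol = −52.4 kJ/mol.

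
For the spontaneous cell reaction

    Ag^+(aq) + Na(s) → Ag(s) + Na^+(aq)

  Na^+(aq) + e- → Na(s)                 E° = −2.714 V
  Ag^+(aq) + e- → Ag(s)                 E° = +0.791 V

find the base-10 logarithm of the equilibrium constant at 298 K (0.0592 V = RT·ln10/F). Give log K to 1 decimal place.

log K = 59.2

The Ag⁺/Ag couple is reduced (cathode); E°cell = +0.791 − (−2.714) = +3.505 V with n = 1.
At equilibrium E = 0, so log K = nE°cell / 0.0592 = (1)(+3.505) / 0.0592 = 59.2.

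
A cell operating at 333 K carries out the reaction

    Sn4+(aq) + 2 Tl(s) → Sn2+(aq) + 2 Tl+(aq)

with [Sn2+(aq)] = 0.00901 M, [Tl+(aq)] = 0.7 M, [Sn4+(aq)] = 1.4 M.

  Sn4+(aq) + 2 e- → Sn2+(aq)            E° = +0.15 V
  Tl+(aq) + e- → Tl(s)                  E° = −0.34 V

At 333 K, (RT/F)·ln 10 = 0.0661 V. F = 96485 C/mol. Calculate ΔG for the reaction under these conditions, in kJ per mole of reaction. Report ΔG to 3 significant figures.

−111 kJ/mol

With Sn⁴⁺/Sn²⁺ reduced at the cathode, E°cell = +0.15 − (−0.34) = +0.49 V and n = 2.
Q = ([Sn2+(aq)]·[Tl+(aq)]^2) / [Sn4+(aq)] = 0.00315, so log Q = −2.501 and E = +0.49 − (0.0661/2)(−2.501) = +0.5727 V.
Finally ΔG = −nFE = −(2)(96485 C/mol)(+0.5727 V) = −111 kJ/mol.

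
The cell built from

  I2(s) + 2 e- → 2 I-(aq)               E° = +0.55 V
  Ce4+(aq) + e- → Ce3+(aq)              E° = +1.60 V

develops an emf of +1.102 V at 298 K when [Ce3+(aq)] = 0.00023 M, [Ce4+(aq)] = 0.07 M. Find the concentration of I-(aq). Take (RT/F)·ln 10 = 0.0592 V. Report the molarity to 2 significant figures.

The Ce⁴⁺/Ce³⁺ couple has the larger reduction potential, so it is the cathode: E°cell = +1.60 − (+0.55) = +1.05 V and n = 2.
From the Nernst equation, log Q = n(E° − E)/0.0592 = 2·(+1.05 − (+1.102))/0.0592 = −1.757.
The balanced reaction is 2 Ce4+(aq) + 2 I-(aq) → 2 Ce3+(aq) + I2(s), so Q = [Ce3+(aq)]^2 / ([Ce4+(aq)]^2·[I-(aq)]^2).
Substituting the known concentrations and solving, log [I-(aq)] = −1.605 and [I-(aq)] = 0.025 M.

0.025 M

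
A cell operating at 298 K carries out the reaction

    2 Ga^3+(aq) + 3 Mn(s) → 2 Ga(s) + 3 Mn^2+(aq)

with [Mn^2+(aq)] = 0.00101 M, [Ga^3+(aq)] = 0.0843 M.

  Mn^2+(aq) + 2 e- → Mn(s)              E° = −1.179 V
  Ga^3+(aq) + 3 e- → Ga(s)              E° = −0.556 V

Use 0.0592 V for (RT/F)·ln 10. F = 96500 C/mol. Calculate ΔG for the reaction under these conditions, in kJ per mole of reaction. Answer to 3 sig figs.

−400 kJ/mol

With Ga³⁺/Ga reduced at the cathode, E°cell = −0.556 − (−1.179) = +0.623 V and n = 6.
The reaction quotient is [Mn^2+(aq)]^3 / [Ga^3+(aq)]^2 = 1.45×10^−7; by Nernst, E = +0.623 − (0.0592/6)(−6.839) = +0.6905 V.
Then ΔG = −nFE = −6 × 96500 × +0.6905 J/mol = −400 kJ/mol.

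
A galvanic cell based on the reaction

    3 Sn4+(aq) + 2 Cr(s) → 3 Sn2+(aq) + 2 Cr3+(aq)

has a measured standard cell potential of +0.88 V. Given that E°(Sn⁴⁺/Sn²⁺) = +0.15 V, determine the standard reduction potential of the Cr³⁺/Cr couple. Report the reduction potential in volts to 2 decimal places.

In the reaction as written the Sn⁴⁺/Sn²⁺ couple is reduced (cathode) and Cr³⁺/Cr is oxidized (anode), so E°cell = E°(Sn⁴⁺/Sn²⁺) − E°(Cr³⁺/Cr).
E°(Cr³⁺/Cr) = E°(cathode) − E°cell = +0.15 − (+0.88) = −0.73 V.

−0.73 V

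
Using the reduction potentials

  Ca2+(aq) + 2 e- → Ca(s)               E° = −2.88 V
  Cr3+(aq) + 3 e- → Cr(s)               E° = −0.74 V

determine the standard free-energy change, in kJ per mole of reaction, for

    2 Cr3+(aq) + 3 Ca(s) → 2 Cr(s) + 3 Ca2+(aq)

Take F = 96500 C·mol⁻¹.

In the reaction as written Cr3+(aq) is reduced, so the Cr³⁺/Cr couple is the cathode and Ca²⁺/Ca is the anode.
E°cell = −0.74 − (−2.88) = +2.14 V; balancing electrons gives n = 6.
ΔG° = −nFE°cell = −(6)(96500)(+2.14) J/mol = −1239 kJ/mol.

−1239 kJ/mol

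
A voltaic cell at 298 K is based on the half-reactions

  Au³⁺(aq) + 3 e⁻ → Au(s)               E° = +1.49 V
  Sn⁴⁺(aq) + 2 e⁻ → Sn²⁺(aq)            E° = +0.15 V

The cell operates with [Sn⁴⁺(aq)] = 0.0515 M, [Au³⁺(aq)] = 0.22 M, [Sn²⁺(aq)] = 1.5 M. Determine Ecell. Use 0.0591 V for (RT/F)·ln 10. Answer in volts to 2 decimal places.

+1.37 V

Au³⁺/Au is reduced (cathode, E° = +1.49 V) and Sn⁴⁺/Sn²⁺ is oxidized (anode).
E°cell = +1.49 − (+0.15) = +1.34 V, with n = 6 electrons transferred.
Balancing gives 2 Au³⁺(aq) + 3 Sn²⁺(aq) → 2 Au(s) + 3 Sn⁴⁺(aq); hence Q = [Sn⁴⁺(aq)]^3 / ([Au³⁺(aq)]^2·[Sn²⁺(aq)]^3) = 0.000836 (log Q = −3.078).
Applying E = E° − (RT ln10/nF)·log Q gives +1.34 − (0.0591/6)(−3.078) = +1.37 V.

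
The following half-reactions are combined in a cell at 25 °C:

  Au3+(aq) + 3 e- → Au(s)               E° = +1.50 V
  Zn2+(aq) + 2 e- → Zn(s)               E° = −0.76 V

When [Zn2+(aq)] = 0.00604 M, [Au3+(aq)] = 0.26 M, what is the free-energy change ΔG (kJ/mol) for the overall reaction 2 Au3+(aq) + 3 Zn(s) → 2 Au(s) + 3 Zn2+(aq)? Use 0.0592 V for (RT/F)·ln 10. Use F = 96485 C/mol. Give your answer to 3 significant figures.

The standard cell potential is +1.50 − (−0.76) = +2.26 V, with n = 6 electrons in the balanced equation.
The reaction quotient is [Zn2+(aq)]^3 / [Au3+(aq)]^2 = 3.26×10^−6; by Nernst, E = +2.26 − (0.0592/6)(−5.487) = +2.3141 V.
ΔG = −nFE = −(6)(96485)(+2.3141) J/mol = −1340 kJ/mol.

−1340 kJ/mol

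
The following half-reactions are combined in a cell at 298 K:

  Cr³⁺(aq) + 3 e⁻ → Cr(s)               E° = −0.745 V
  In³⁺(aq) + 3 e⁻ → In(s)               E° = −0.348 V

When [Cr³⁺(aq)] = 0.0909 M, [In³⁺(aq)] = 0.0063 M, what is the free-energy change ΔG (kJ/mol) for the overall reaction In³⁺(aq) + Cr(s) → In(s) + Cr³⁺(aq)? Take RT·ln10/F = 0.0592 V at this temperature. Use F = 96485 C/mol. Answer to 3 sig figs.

With In³⁺/In reduced at the cathode, E°cell = −0.348 − (−0.745) = +0.397 V and n = 3.
The reaction quotient is [Cr³⁺(aq)] / [In³⁺(aq)] = 14.4; by Nernst, E = +0.397 − (0.0592/3)(1.159) = +0.3741 V.
Then ΔG = −nFE = −3 × 96485 × +0.3741 J/mol = −108 kJ/mol.

−108 kJ/mol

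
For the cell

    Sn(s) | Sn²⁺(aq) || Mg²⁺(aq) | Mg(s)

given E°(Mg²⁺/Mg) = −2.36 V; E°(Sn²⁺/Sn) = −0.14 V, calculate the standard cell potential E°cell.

By convention the left-hand electrode in cell notation is the anode (oxidation) and the right-hand electrode is the cathode (reduction).
E°cell = E°(right) − E°(left) = −2.36 − (−0.14) = −2.22 V.
The negative sign shows that, as written, the cell would require an external voltage to drive the reaction.

−2.22 V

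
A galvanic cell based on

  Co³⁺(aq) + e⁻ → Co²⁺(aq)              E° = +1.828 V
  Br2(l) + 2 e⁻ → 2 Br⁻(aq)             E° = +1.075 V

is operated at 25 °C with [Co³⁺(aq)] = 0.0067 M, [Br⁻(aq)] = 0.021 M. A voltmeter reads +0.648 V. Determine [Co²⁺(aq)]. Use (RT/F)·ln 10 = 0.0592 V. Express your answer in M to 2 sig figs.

0.0084 M

Co³⁺/Co²⁺ is the cathode (higher E°); E°cell = +1.828 − (+1.075) = +0.753 V with n = 2.
Since E = E° − (0.0592/n)·log Q, log Q = n(E° − E)/0.0592 = 3.547.
For 2 Co³⁺(aq) + 2 Br⁻(aq) → 2 Co²⁺(aq) + Br2(l), the reaction quotient is Q = [Co²⁺(aq)]^2 / ([Co³⁺(aq)]^2·[Br⁻(aq)]^2).
Solving for the unknown gives log [Co²⁺(aq)] = −2.078, so [Co²⁺(aq)] ≈ 0.0084 M.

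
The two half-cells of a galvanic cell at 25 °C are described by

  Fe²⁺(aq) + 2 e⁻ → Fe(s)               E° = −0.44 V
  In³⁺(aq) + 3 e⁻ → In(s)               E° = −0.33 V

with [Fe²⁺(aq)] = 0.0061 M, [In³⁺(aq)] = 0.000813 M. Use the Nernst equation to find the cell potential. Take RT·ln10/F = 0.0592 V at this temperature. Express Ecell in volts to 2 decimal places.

Since E°(In³⁺/In) > E°(Fe²⁺/Fe), In³⁺/In serves as the cathode.
E°cell = E°cat − E°an = −0.33 − (−0.44) = +0.11 V; n = 6.
For the overall reaction 2 In³⁺(aq) + 3 Fe(s) → 2 In(s) + 3 Fe²⁺(aq), Q = [Fe²⁺(aq)]^3 / [In³⁺(aq)]^2 = 0.343, giving log Q = −0.464.
By the Nernst equation, E = +0.11 − (0.0592/6)·(−0.464) = +0.11 V.

+0.11 V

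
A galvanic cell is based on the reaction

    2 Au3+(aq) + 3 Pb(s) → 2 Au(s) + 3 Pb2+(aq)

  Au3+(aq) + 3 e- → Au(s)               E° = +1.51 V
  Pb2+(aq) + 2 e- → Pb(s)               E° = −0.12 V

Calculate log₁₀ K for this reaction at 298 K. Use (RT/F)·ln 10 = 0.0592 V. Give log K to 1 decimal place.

log K = 165.2

The Au³⁺/Au couple is reduced (cathode); E°cell = +1.51 − (−0.12) = +1.63 V with n = 6.
At equilibrium E = 0, so log K = nE°cell / 0.0592 = (6)(+1.63) / 0.0592 = 165.2.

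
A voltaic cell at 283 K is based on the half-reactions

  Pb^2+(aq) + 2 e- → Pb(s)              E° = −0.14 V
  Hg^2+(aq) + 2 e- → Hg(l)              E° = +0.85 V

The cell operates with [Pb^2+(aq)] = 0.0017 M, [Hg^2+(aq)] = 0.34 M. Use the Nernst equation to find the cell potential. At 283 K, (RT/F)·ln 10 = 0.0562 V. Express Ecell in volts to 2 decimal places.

The Hg²⁺/Hg couple has the more positive E°, so it is the cathode; Pb²⁺/Pb is the anode.
E°cell = E°cat − E°an = +0.85 − (−0.14) = +0.99 V; n = 2.
Balancing gives Hg^2+(aq) + Pb(s) → Hg(l) + Pb^2+(aq); hence Q = [Pb^2+(aq)] / [Hg^2+(aq)] = 0.005 (log Q = −2.301).
E = E° − (0.0562/n)·log Q = +0.99 − (0.0562/2)(−2.301) = +1.05 V.

+1.05 V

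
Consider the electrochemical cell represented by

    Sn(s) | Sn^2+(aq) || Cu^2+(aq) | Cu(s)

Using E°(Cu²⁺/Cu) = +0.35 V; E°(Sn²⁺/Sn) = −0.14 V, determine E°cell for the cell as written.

+0.49 V

By convention the left-hand electrode in cell notation is the anode (oxidation) and the right-hand electrode is the cathode (reduction).
E°cell = E°(right) − E°(left) = +0.35 − (−0.14) = +0.49 V.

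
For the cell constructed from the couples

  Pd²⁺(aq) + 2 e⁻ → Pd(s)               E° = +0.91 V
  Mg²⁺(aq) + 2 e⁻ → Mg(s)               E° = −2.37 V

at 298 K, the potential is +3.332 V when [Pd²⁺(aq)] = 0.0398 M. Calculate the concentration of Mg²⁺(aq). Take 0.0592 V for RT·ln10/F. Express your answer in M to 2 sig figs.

The Pd²⁺/Pd couple has the larger reduction potential, so it is the cathode: E°cell = +0.91 − (−2.37) = +3.28 V and n = 2.
Rearranging E = E° − (0.0592/n)·log Q gives log Q = 2(+3.28 − (+3.332))/0.0592 = −1.757.
The balanced reaction is Pd²⁺(aq) + Mg(s) → Pd(s) + Mg²⁺(aq), so Q = [Mg²⁺(aq)] / [Pd²⁺(aq)].
Substituting the known concentrations and solving, log [Mg²⁺(aq)] = −3.157 and [Mg²⁺(aq)] = 0.00070 M.

0.00070 M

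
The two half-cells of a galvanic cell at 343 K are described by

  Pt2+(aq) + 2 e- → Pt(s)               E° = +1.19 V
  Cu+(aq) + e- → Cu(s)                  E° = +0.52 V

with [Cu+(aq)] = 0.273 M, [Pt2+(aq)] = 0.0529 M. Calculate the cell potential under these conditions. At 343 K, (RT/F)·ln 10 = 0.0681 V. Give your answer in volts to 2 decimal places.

Pt²⁺/Pt is reduced (cathode, E° = +1.19 V) and Cu⁺/Cu is oxidized (anode).
The standard potential is +1.19 − (+0.52) = +0.67 V and the balanced reaction transfers n = 2 electrons.
The balanced reaction is Pt2+(aq) + 2 Cu(s) → Pt(s) + 2 Cu+(aq), so Q = [Cu+(aq)]^2 / [Pt2+(aq)] = 1.41 and log Q = 0.149.
Applying E = E° − (RT ln10/nF)·log Q gives +0.67 − (0.0681/2)(0.149) = +0.66 V.

+0.66 V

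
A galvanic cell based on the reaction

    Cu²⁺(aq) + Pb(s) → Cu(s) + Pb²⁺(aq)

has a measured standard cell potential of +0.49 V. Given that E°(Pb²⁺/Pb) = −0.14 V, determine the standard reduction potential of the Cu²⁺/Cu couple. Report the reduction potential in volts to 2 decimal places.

+0.35 V

In the reaction as written the Cu²⁺/Cu couple is reduced (cathode) and Pb²⁺/Pb is oxidized (anode), so E°cell = E°(Cu²⁺/Cu) − E°(Pb²⁺/Pb).
E°(Cu²⁺/Cu) = E°cell + E°(anode) = +0.49 + (−0.14) = +0.35 V.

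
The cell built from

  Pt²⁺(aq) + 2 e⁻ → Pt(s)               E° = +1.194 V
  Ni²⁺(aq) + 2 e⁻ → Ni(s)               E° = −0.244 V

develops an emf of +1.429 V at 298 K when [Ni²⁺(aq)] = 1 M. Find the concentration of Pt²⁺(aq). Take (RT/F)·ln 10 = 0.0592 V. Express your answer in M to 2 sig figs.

0.50 M

With Pt²⁺/Pt at the cathode and Ni²⁺/Ni at the anode, E°cell = +1.194 − (−0.244) = +1.438 V (n = 2).
From the Nernst equation, log Q = n(E° − E)/0.0592 = 2·(+1.438 − (+1.429))/0.0592 = 0.304.
Balancing electrons gives Pt²⁺(aq) + Ni(s) → Pt(s) + Ni²⁺(aq); thus Q = [Ni²⁺(aq)] / [Pt²⁺(aq)].
Solving for the unknown gives log [Pt²⁺(aq)] = −0.304, so [Pt²⁺(aq)] ≈ 0.50 M.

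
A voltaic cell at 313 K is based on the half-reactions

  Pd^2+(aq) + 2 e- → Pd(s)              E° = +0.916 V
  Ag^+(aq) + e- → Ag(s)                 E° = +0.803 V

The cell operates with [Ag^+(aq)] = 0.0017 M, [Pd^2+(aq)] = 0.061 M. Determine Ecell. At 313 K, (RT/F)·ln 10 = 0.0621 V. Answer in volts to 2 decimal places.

+0.25 V

Pd²⁺/Pd is reduced (cathode, E° = +0.916 V) and Ag⁺/Ag is oxidized (anode).
E°cell = +0.916 − (+0.803) = +0.113 V, with n = 2 electrons transferred.
For the overall reaction Pd^2+(aq) + 2 Ag(s) → Pd(s) + 2 Ag^+(aq), Q = [Ag^+(aq)]^2 / [Pd^2+(aq)] = 4.74×10^−5, giving log Q = −4.324.
By the Nernst equation, E = +0.113 − (0.0621/2)·(−4.324) = +0.25 V.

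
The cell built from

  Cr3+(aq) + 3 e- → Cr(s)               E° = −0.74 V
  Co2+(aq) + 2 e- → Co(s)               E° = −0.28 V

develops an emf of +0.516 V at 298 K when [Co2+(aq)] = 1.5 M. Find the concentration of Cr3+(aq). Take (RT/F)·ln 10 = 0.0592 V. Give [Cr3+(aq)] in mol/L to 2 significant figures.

With Co²⁺/Co at the cathode and Cr³⁺/Cr at the anode, E°cell = −0.28 − (−0.74) = +0.46 V (n = 6).
Since E = E° − (0.0592/n)·log Q, log Q = n(E° − E)/0.0592 = −5.676.
The balanced reaction is 3 Co2+(aq) + 2 Cr(s) → 3 Co(s) + 2 Cr3+(aq), so Q = [Cr3+(aq)]^2 / [Co2+(aq)]^3.
Substituting the known concentrations and solving, log [Cr3+(aq)] = −2.574 and [Cr3+(aq)] = 0.0027 M.

0.0027 M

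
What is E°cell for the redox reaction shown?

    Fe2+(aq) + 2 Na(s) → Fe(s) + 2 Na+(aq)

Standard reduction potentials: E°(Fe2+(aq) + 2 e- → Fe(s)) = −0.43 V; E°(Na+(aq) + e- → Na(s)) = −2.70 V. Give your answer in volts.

+2.27 V

In the reaction as written, Fe2+(aq) is reduced (cathode) and Na+(aq) is produced by oxidation at the anode.
E°cell = E°(cathode) − E°(anode) = −0.43 − (−2.70) = +2.27 V.
The positive value indicates the reaction is spontaneous as written.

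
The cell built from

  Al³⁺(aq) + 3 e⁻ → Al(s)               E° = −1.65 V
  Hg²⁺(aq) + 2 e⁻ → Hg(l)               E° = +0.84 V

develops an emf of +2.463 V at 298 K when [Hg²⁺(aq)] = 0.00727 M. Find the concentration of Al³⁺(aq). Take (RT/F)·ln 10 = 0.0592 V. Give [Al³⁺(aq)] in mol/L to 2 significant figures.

With Hg²⁺/Hg at the cathode and Al³⁺/Al at the anode, E°cell = +0.84 − (−1.65) = +2.49 V (n = 6).
Rearranging E = E° − (0.0592/n)·log Q gives log Q = 6(+2.49 − (+2.463))/0.0592 = 2.736.
The balanced reaction is 3 Hg²⁺(aq) + 2 Al(s) → 3 Hg(l) + 2 Al³⁺(aq), so Q = [Al³⁺(aq)]^2 / [Hg²⁺(aq)]^3.
Solving for the unknown gives log [Al³⁺(aq)] = −1.840, so [Al³⁺(aq)] ≈ 0.014 M.

0.014 M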